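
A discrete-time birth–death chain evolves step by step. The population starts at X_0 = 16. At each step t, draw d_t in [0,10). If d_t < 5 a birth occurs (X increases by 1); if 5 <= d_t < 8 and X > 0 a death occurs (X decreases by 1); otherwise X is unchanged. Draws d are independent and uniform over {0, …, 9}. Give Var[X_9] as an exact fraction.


171/25

X can drop by at most 1 per step and X_0 = 16 > T = 9, so X_t >= 16 − t >= 7 > 0 for every t <= 9: the floor at 0 (the 'and X > 0' condition) never binds. Hence X_9 = X_0 + Σ_{t<9} Y_t with i.i.d. increments Y_t = y(d_t) ∈ {+1, −1, 0}.
Outcome values over d=0..9: [1, 1, 1, 1, 1, -1, -1, -1, 0, 0]
Σy = 2, Σy² = 8, M = 10
μ = 2/10 = 1/5,  σ² = 8/10 − (1/5)² = 19/25
Independent increments: Var[X_9] = 9·σ² = 9·(19/25) = 171/25


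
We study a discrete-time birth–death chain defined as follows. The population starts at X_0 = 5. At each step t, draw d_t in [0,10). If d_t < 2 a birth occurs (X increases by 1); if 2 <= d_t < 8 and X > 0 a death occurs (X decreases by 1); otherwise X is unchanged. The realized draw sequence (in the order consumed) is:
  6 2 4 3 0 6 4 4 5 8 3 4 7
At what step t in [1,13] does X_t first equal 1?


t=0: X=5, d=6 → death, X_1=4
t=1: X=4, d=2 → death, X_2=3
t=2: X=3, d=4 → death, X_3=2
t=3: X=2, d=3 → death, X_4=1
t=4: X=1, d=0 → birth, X_5=2
t=5: X=2, d=6 → death, X_6=1
t=6: X=1, d=4 → death, X_7=0
t=7: X=0, d=4 → hold, X_8=0
t=8: X=0, d=5 → hold, X_9=0
t=9: X=0, d=8 → hold, X_10=0
t=10: X=0, d=3 → hold, X_11=0
t=11: X=0, d=4 → hold, X_12=0
t=12: X=0, d=7 → hold, X_13=0

4


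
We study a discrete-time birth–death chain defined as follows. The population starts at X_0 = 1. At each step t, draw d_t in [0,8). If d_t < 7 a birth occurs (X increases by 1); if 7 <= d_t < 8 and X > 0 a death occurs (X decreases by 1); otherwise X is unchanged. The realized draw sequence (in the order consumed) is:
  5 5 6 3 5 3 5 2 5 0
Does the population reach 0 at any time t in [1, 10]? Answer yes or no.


t=0: X=1, d=5 → birth, X_1=2
t=1: X=2, d=5 → birth, X_2=3
t=2: X=3, d=6 → birth, X_3=4
t=3: X=4, d=3 → birth, X_4=5
t=4: X=5, d=5 → birth, X_5=6
t=5: X=6, d=3 → birth, X_6=7
t=6: X=7, d=5 → birth, X_7=8
t=7: X=8, d=2 → birth, X_8=9
t=8: X=9, d=5 → birth, X_9=10
t=9: X=10, d=0 → birth, X_10=11

no


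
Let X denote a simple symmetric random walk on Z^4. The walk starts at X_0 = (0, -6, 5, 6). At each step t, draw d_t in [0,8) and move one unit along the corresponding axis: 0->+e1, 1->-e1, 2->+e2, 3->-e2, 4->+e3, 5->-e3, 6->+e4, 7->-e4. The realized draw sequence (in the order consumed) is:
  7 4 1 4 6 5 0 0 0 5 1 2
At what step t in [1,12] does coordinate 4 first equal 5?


t=0: X=(0, -6, 5, 6), d=7 → -e4, X_1=(0, -6, 5, 5)
t=1: X=(0, -6, 5, 5), d=4 → +e3, X_2=(0, -6, 6, 5)
t=2: X=(0, -6, 6, 5), d=1 → -e1, X_3=(-1, -6, 6, 5)
t=3: X=(-1, -6, 6, 5), d=4 → +e3, X_4=(-1, -6, 7, 5)
t=4: X=(-1, -6, 7, 5), d=6 → +e4, X_5=(-1, -6, 7, 6)
t=5: X=(-1, -6, 7, 6), d=5 → -e3, X_6=(-1, -6, 6, 6)
t=6: X=(-1, -6, 6, 6), d=0 → +e1, X_7=(0, -6, 6, 6)
t=7: X=(0, -6, 6, 6), d=0 → +e1, X_8=(1, -6, 6, 6)
t=8: X=(1, -6, 6, 6), d=0 → +e1, X_9=(2, -6, 6, 6)
t=9: X=(2, -6, 6, 6), d=5 → -e3, X_10=(2, -6, 5, 6)
t=10: X=(2, -6, 5, 6), d=1 → -e1, X_11=(1, -6, 5, 6)
t=11: X=(1, -6, 5, 6), d=2 → +e2, X_12=(1, -5, 5, 6)

1


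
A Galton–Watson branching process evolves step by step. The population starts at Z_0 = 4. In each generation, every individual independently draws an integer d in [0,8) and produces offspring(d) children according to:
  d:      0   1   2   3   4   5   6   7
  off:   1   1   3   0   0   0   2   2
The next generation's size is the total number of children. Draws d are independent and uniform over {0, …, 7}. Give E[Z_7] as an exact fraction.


Outcome values over d=0..7: [1, 1, 3, 0, 0, 0, 2, 2]
Σy = 9, Σy² = 19, M = 8
μ = 9/8 = 9/8,  σ² = 19/8 − (9/8)² = 71/64
E[Z_0] = 4
E[Z_1] = 9/8·E[Z_0] = 9/2
E[Z_2] = 9/8·E[Z_1] = 81/16
E[Z_3] = 9/8·E[Z_2] = 729/128
E[Z_4] = 9/8·E[Z_3] = 6561/1024
E[Z_5] = 9/8·E[Z_4] = 59049/8192
E[Z_6] = 9/8·E[Z_5] = 531441/65536
E[Z_7] = 9/8·E[Z_6] = 4782969/524288

4782969/524288


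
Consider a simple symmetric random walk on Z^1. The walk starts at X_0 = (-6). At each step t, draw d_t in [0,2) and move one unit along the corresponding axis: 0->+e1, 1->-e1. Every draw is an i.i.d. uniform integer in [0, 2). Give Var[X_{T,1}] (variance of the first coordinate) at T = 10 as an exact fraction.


10

Outcome values over d=0..1: [1, -1]
Σy = 0, Σy² = 2, M = 2
μ = 0/2 = 0,  σ² = 2/2 − (0)² = 1
Independent increments: Var[X_10] = 10·σ² = 10·(1) = 10


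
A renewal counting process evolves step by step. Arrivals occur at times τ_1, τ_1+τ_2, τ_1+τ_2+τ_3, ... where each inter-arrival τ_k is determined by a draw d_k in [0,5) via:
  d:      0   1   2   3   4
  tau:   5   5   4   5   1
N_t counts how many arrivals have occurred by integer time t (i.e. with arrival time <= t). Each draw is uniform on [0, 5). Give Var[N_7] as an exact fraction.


3001697164/6103515625

Inter-arrival values over d=0..4: [5, 5, 4, 5, 1]
Each d has probability 1/5, so the pmf of τ is: f(1) = 1/5, f(4) = 1/5, f(5) = 3/5
Let p_n(j) = P(N_n = j), with p_0 = [1]. Condition on τ_1: p_n(0) = P(τ > n), and for j >= 1, p_n(j) = Σ_{k<=n} f(k)·p_{n−k}(j−1)
p_1 = [4/5, 1/5]  (j = 0..1)
p_2 = [4/5, 4/25, 1/25]  (j = 0..2)
p_3 = [4/5, 4/25, 4/125, 1/125]  (j = 0..3)
p_4 = [3/5, 9/25, 4/125, 4/625, 1/625]  (j = 0..4)
p_5 = [0, 22/25, 14/125, 4/625, 4/3125, 1/3125]  (j = 0..5)
p_6 = [0, 16/25, 41/125, 19/625, 4/3125, 4/15625, 1/15625]  (j = 0..6)
p_7 = [0, 16/25, 32/125, 12/125, 24/3125, 4/15625, 4/78125, 1/78125]  (j = 0..7)
E[N_7] = Σ j·p_7(j) = 115031/78125;  E[N_7²] = Σ j²·p_7(j) = 207793/78125
Var[N_7] = 207793/78125 − (115031/78125)² = 3001697164/6103515625


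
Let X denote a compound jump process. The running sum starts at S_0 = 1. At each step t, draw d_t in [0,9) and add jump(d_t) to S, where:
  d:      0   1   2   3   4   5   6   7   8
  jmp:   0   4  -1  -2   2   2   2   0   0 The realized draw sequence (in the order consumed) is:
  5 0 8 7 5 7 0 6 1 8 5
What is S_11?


t=0: S=1, d=5, jump=2, S_1=3
t=1: S=3, d=0, jump=0, S_2=3
t=2: S=3, d=8, jump=0, S_3=3
t=3: S=3, d=7, jump=0, S_4=3
t=4: S=3, d=5, jump=2, S_5=5
t=5: S=5, d=7, jump=0, S_6=5
t=6: S=5, d=0, jump=0, S_7=5
t=7: S=5, d=6, jump=2, S_8=7
t=8: S=7, d=1, jump=4, S_9=11
t=9: S=11, d=8, jump=0, S_10=11
t=10: S=11, d=5, jump=2, S_11=13

13


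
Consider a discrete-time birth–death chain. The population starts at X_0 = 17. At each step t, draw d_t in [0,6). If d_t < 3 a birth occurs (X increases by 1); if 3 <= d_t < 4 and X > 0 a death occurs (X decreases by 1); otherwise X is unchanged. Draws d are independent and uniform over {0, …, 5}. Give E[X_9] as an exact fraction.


20

X can drop by at most 1 per step and X_0 = 17 > T = 9, so X_t >= 17 − t >= 8 > 0 for every t <= 9: the floor at 0 (the 'and X > 0' condition) never binds. Hence X_9 = X_0 + Σ_{t<9} Y_t with i.i.d. increments Y_t = y(d_t) ∈ {+1, −1, 0}.
Outcome values over d=0..5: [1, 1, 1, -1, 0, 0]
Σy = 2, Σy² = 4, M = 6
μ = 2/6 = 1/3,  σ² = 4/6 − (1/3)² = 5/9
E[X_9] = 17 + 9·(1/3) = 20


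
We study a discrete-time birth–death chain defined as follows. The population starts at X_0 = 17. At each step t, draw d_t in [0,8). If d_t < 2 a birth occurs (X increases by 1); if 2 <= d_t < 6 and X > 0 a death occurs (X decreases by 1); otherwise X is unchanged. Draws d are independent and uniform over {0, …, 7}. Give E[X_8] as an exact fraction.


X can drop by at most 1 per step and X_0 = 17 > T = 8, so X_t >= 17 − t >= 9 > 0 for every t <= 8: the floor at 0 (the 'and X > 0' condition) never binds. Hence X_8 = X_0 + Σ_{t<8} Y_t with i.i.d. increments Y_t = y(d_t) ∈ {+1, −1, 0}.
Outcome values over d=0..7: [1, 1, -1, -1, -1, -1, 0, 0]
Σy = -2, Σy² = 6, M = 8
μ = -2/8 = -1/4,  σ² = 6/8 − (-1/4)² = 11/16
E[X_8] = 17 + 8·(-1/4) = 15

15


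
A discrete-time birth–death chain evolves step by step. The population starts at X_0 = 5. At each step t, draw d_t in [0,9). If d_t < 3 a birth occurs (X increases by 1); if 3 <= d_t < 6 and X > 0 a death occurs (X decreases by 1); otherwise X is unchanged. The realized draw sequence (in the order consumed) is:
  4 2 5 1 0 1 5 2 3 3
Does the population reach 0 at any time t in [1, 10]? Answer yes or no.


t=0: X=5, d=4 → death, X_1=4
t=1: X=4, d=2 → birth, X_2=5
t=2: X=5, d=5 → death, X_3=4
t=3: X=4, d=1 → birth, X_4=5
t=4: X=5, d=0 → birth, X_5=6
t=5: X=6, d=1 → birth, X_6=7
t=6: X=7, d=5 → death, X_7=6
t=7: X=6, d=2 → birth, X_8=7
t=8: X=7, d=3 → death, X_9=6
t=9: X=6, d=3 → death, X_10=5

no


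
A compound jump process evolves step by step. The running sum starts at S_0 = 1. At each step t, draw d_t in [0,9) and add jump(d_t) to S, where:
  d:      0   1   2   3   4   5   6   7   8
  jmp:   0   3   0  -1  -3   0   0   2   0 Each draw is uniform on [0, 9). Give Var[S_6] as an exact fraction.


Outcome values over d=0..8: [0, 3, 0, -1, -3, 0, 0, 2, 0]
Σy = 1, Σy² = 23, M = 9
μ = 1/9 = 1/9,  σ² = 23/9 − (1/9)² = 206/81
Independent increments: Var[S_6] = 6·σ² = 6·(206/81) = 412/27

412/27


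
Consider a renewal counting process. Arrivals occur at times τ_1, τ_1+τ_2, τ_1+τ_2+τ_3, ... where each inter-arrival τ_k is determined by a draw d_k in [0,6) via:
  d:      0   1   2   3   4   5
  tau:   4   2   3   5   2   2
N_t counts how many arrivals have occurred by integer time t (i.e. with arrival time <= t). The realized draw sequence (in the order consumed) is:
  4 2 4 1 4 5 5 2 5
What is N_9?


draw d_1=4: τ_1=2, arrival time A_1=2
draw d_2=2: τ_2=3, arrival time A_2=5
draw d_3=4: τ_3=2, arrival time A_3=7
draw d_4=1: τ_4=2, arrival time A_4=9
draw d_5=4: τ_5=2, arrival time A_5=11
draw d_6=5: τ_6=2, arrival time A_6=13
draw d_7=5: τ_7=2, arrival time A_7=15
draw d_8=2: τ_8=3, arrival time A_8=18
draw d_9=5: τ_9=2, arrival time A_9=20
N_t over t=0..9: 0:0 1:0 2:1 3:1 4:1 5:2 6:2 7:3 8:3 9:4

4


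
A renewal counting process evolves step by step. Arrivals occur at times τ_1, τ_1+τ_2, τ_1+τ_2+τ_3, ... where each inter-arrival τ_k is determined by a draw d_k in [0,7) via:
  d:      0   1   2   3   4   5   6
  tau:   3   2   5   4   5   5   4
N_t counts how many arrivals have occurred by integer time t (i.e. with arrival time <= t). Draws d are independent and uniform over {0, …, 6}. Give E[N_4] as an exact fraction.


Inter-arrival values over d=0..6: [3, 2, 5, 4, 5, 5, 4]
Each d has probability 1/7, so the pmf of τ is: f(2) = 1/7, f(3) = 1/7, f(4) = 2/7, f(5) = 3/7
Renewal equation for m(n) = E[N_n]: condition on τ_1 = k (if k <= n, one arrival plus a fresh copy on the remaining n−k steps): m(n) = F(n) + Σ_{k<=n} f(k)·m(n−k), where F(n) = P(τ <= n) and m(0) = 0
m(1) = F(1) = 0
m(2) = F(2) = 1/7
m(3) = F(3) = 2/7
m(4) = F(4) + f(2)·m(2) = 4/7 + 1/7·1/7 = 29/49
E[N_4] = m(4) = 29/49

29/49


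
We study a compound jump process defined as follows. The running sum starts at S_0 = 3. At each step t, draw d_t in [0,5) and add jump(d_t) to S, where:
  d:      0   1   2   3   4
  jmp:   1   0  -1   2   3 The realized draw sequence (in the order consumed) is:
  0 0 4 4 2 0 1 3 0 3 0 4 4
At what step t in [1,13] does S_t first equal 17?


11

t=0: S=3, d=0, jump=1, S_1=4
t=1: S=4, d=0, jump=1, S_2=5
t=2: S=5, d=4, jump=3, S_3=8
t=3: S=8, d=4, jump=3, S_4=11
t=4: S=11, d=2, jump=-1, S_5=10
t=5: S=10, d=0, jump=1, S_6=11
t=6: S=11, d=1, jump=0, S_7=11
t=7: S=11, d=3, jump=2, S_8=13
t=8: S=13, d=0, jump=1, S_9=14
t=9: S=14, d=3, jump=2, S_10=16
t=10: S=16, d=0, jump=1, S_11=17
t=11: S=17, d=4, jump=3, S_12=20
t=12: S=20, d=4, jump=3, S_13=23


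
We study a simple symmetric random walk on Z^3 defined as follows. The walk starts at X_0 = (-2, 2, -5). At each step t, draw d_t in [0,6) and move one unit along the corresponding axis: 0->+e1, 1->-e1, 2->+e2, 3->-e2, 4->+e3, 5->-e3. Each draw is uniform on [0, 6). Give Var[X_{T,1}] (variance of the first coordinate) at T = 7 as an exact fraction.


Outcome values over d=0..5: [1, -1, 0, 0, 0, 0]
Σy = 0, Σy² = 2, M = 6
μ = 0/6 = 0,  σ² = 2/6 − (0)² = 1/3
Independent increments: Var[X_7] = 7·σ² = 7·(1/3) = 7/3

7/3


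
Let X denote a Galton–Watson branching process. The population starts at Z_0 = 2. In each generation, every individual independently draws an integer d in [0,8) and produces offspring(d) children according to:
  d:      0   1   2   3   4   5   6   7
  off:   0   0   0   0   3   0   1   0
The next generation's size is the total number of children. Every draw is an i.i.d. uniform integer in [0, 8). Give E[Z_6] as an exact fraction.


Outcome values over d=0..7: [0, 0, 0, 0, 3, 0, 1, 0]
Σy = 4, Σy² = 10, M = 8
μ = 4/8 = 1/2,  σ² = 10/8 − (1/2)² = 1
E[Z_0] = 2
E[Z_1] = 1/2·E[Z_0] = 1
E[Z_2] = 1/2·E[Z_1] = 1/2
E[Z_3] = 1/2·E[Z_2] = 1/4
E[Z_4] = 1/2·E[Z_3] = 1/8
E[Z_5] = 1/2·E[Z_4] = 1/16
E[Z_6] = 1/2·E[Z_5] = 1/32

1/32


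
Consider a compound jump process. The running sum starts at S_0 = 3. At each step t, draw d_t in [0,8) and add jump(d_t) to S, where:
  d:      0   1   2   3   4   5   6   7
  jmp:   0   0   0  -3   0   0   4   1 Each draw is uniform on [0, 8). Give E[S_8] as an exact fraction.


5

Outcome values over d=0..7: [0, 0, 0, -3, 0, 0, 4, 1]
Σy = 2, Σy² = 26, M = 8
μ = 2/8 = 1/4,  σ² = 26/8 − (1/4)² = 51/16
E[S_8] = 3 + 8·(1/4) = 5


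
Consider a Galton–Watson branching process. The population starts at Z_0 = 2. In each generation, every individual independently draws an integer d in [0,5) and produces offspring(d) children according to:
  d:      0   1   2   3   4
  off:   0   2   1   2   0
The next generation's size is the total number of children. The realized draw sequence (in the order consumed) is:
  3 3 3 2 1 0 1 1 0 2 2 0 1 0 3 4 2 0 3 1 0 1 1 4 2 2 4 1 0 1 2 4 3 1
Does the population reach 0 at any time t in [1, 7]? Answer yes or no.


no

gen 0: Z_0=2, draws=[3, 3], offspring=[2, 2], Z_1=4
gen 1: Z_1=4, draws=[3, 2, 1, 0], offspring=[2, 1, 2, 0], Z_2=5
gen 2: Z_2=5, draws=[1, 1, 0, 2, 2], offspring=[2, 2, 0, 1, 1], Z_3=6
gen 3: Z_3=6, draws=[0, 1, 0, 3, 4, 2], offspring=[0, 2, 0, 2, 0, 1], Z_4=5
gen 4: Z_4=5, draws=[0, 3, 1, 0, 1], offspring=[0, 2, 2, 0, 2], Z_5=6
gen 5: Z_5=6, draws=[1, 4, 2, 2, 4, 1], offspring=[2, 0, 1, 1, 0, 2], Z_6=6
gen 6: Z_6=6, draws=[0, 1, 2, 4, 3, 1], offspring=[0, 2, 1, 0, 2, 2], Z_7=7


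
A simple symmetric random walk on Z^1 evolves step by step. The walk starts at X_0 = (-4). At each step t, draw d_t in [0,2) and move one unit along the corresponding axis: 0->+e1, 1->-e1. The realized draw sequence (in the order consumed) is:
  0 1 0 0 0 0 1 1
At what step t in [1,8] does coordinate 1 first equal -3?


1

t=0: X=(-4), d=0 → +e1, X_1=(-3)
t=1: X=(-3), d=1 → -e1, X_2=(-4)
t=2: X=(-4), d=0 → +e1, X_3=(-3)
t=3: X=(-3), d=0 → +e1, X_4=(-2)
t=4: X=(-2), d=0 → +e1, X_5=(-1)
t=5: X=(-1), d=0 → +e1, X_6=(0)
t=6: X=(0), d=1 → -e1, X_7=(-1)
t=7: X=(-1), d=1 → -e1, X_8=(-2)


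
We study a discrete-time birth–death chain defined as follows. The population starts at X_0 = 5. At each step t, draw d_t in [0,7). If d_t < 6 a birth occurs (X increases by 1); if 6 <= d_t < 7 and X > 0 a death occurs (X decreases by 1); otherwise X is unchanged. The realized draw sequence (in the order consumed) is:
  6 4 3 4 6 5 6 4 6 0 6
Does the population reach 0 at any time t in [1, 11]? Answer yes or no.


t=0: X=5, d=6 → death, X_1=4
t=1: X=4, d=4 → birth, X_2=5
t=2: X=5, d=3 → birth, X_3=6
t=3: X=6, d=4 → birth, X_4=7
t=4: X=7, d=6 → death, X_5=6
t=5: X=6, d=5 → birth, X_6=7
t=6: X=7, d=6 → death, X_7=6
t=7: X=6, d=4 → birth, X_8=7
t=8: X=7, d=6 → death, X_9=6
t=9: X=6, d=0 → birth, X_10=7
t=10: X=7, d=6 → death, X_11=6

no


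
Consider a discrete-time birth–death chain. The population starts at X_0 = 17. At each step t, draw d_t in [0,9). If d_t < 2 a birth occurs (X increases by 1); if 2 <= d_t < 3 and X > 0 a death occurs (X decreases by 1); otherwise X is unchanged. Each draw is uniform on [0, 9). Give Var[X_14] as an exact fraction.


364/81

X can drop by at most 1 per step and X_0 = 17 > T = 14, so X_t >= 17 − t >= 3 > 0 for every t <= 14: the floor at 0 (the 'and X > 0' condition) never binds. Hence X_14 = X_0 + Σ_{t<14} Y_t with i.i.d. increments Y_t = y(d_t) ∈ {+1, −1, 0}.
Outcome values over d=0..8: [1, 1, -1, 0, 0, 0, 0, 0, 0]
Σy = 1, Σy² = 3, M = 9
μ = 1/9 = 1/9,  σ² = 3/9 − (1/9)² = 26/81
Independent increments: Var[X_14] = 14·σ² = 14·(26/81) = 364/81


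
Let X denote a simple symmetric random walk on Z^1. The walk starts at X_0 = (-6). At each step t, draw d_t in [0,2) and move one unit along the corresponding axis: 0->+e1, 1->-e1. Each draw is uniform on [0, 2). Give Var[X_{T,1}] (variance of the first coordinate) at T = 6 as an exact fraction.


Outcome values over d=0..1: [1, -1]
Σy = 0, Σy² = 2, M = 2
μ = 0/2 = 0,  σ² = 2/2 − (0)² = 1
Independent increments: Var[X_6] = 6·σ² = 6·(1) = 6

6


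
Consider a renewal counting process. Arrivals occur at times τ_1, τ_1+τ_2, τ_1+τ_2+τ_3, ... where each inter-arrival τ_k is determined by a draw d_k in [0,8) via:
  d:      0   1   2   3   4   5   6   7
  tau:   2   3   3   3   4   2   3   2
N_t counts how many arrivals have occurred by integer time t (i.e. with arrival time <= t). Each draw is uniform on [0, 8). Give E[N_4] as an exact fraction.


Inter-arrival values over d=0..7: [2, 3, 3, 3, 4, 2, 3, 2]
Each d has probability 1/8, so the pmf of τ is: f(2) = 3/8, f(3) = 1/2, f(4) = 1/8
Renewal equation for m(n) = E[N_n]: condition on τ_1 = k (if k <= n, one arrival plus a fresh copy on the remaining n−k steps): m(n) = F(n) + Σ_{k<=n} f(k)·m(n−k), where F(n) = P(τ <= n) and m(0) = 0
m(1) = F(1) = 0
m(2) = F(2) = 3/8
m(3) = F(3) = 7/8
m(4) = F(4) + f(2)·m(2) = 1 + 3/8·3/8 = 73/64
E[N_4] = m(4) = 73/64

73/64


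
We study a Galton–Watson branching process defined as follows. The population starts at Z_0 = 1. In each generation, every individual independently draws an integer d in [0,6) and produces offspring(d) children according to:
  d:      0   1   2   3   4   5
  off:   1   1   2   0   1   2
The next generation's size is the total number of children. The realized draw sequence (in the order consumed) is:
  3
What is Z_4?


gen 0: Z_0=1, draws=[3], offspring=[0], Z_1=0
gen 1: Z_1=0, draws=[], offspring=[], Z_2=0
gen 2: Z_2=0, draws=[], offspring=[], Z_3=0
gen 3: Z_3=0, draws=[], offspring=[], Z_4=0

0


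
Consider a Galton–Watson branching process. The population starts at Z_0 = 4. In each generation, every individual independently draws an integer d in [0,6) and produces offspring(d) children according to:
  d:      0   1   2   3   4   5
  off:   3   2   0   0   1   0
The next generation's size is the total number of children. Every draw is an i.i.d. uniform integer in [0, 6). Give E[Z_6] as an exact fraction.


4

Outcome values over d=0..5: [3, 2, 0, 0, 1, 0]
Σy = 6, Σy² = 14, M = 6
μ = 6/6 = 1,  σ² = 14/6 − (1)² = 4/3
E[Z_0] = 4
E[Z_1] = 1·E[Z_0] = 4
E[Z_2] = 1·E[Z_1] = 4
E[Z_3] = 1·E[Z_2] = 4
E[Z_4] = 1·E[Z_3] = 4
E[Z_5] = 1·E[Z_4] = 4
E[Z_6] = 1·E[Z_5] = 4


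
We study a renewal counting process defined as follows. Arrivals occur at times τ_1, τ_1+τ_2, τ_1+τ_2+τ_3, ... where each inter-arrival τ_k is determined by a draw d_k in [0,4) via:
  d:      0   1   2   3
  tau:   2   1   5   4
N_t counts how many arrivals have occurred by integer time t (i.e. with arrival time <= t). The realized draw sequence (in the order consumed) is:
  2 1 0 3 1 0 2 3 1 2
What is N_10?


3

draw d_1=2: τ_1=5, arrival time A_1=5
draw d_2=1: τ_2=1, arrival time A_2=6
draw d_3=0: τ_3=2, arrival time A_3=8
draw d_4=3: τ_4=4, arrival time A_4=12
draw d_5=1: τ_5=1, arrival time A_5=13
draw d_6=0: τ_6=2, arrival time A_6=15
draw d_7=2: τ_7=5, arrival time A_7=20
draw d_8=3: τ_8=4, arrival time A_8=24
draw d_9=1: τ_9=1, arrival time A_9=25
draw d_10=2: τ_10=5, arrival time A_10=30
N_t over t=0..10: 0:0 1:0 2:0 3:0 4:0 5:1 6:2 7:2 8:3 9:3 10:3


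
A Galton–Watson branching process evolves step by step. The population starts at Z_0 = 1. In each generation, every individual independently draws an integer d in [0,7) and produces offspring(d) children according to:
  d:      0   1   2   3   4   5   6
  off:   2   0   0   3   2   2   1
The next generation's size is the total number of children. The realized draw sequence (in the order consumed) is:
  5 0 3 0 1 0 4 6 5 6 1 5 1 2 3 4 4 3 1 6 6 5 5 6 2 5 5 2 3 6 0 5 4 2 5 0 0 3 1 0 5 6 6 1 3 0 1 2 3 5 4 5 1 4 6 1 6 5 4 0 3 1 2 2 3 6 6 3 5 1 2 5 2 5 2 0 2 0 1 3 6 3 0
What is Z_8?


gen 0: Z_0=1, draws=[5], offspring=[2], Z_1=2
gen 1: Z_1=2, draws=[0, 3], offspring=[2, 3], Z_2=5
gen 2: Z_2=5, draws=[0, 1, 0, 4, 6], offspring=[2, 0, 2, 2, 1], Z_3=7
gen 3: Z_3=7, draws=[5, 6, 1, 5, 1, 2, 3], offspring=[2, 1, 0, 2, 0, 0, 3], Z_4=8
gen 4: Z_4=8, draws=[4, 4, 3, 1, 6, 6, 5, 5], offspring=[2, 2, 3, 0, 1, 1, 2, 2], Z_5=13
gen 5: Z_5=13, draws=[6, 2, 5, 5, 2, 3, 6, 0, 5, 4, 2, 5, 0], offspring=[1, 0, 2, 2, 0, 3, 1, 2, 2, 2, 0, 2, 2], Z_6=19
gen 6: Z_6=19, draws=[0, 3, 1, 0, 5, 6, 6, 1, 3, 0, 1, 2, 3, 5, 4, 5, 1, 4, 6], offspring=[2, 3, 0, 2, 2, 1, 1, 0, 3, 2, 0, 0, 3, 2, 2, 2, 0, 2, 1], Z_7=28
gen 7: Z_7=28, draws=[1, 6, 5, 4, 0, 3, 1, 2, 2, 3, 6, 6, 3, 5, 1, 2, 5, 2, 5, 2, 0, 2, 0, 1, 3, 6, 3, 0], offspring=[0, 1, 2, 2, 2, 3, 0, 0, 0, 3, 1, 1, 3, 2, 0, 0, 2, 0, 2, 0, 2, 0, 2, 0, 3, 1, 3, 2], Z_8=37

37


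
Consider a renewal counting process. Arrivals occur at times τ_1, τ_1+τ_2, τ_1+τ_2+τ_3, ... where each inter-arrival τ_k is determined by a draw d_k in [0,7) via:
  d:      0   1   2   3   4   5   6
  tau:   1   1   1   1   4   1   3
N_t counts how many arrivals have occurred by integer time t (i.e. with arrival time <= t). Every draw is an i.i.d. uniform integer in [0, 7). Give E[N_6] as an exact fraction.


Inter-arrival values over d=0..6: [1, 1, 1, 1, 4, 1, 3]
Each d has probability 1/7, so the pmf of τ is: f(1) = 5/7, f(3) = 1/7, f(4) = 1/7
Renewal equation for m(n) = E[N_n]: condition on τ_1 = k (if k <= n, one arrival plus a fresh copy on the remaining n−k steps): m(n) = F(n) + Σ_{k<=n} f(k)·m(n−k), where F(n) = P(τ <= n) and m(0) = 0
m(1) = F(1) = 5/7
m(2) = F(2) + f(1)·m(1) = 5/7 + 5/7·5/7 = 60/49
m(3) = F(3) + f(1)·m(2) = 6/7 + 5/7·60/49 = 594/343
m(4) = F(4) + f(1)·m(3) + f(3)·m(1) = 1 + 5/7·594/343 + 1/7·5/7 = 5616/2401
m(5) = F(5) + f(1)·m(4) + f(3)·m(2) + f(4)·m(1) = 1 + 5/7·5616/2401 + 1/7·60/49 + 1/7·5/7 = 49542/16807
m(6) = F(6) + f(1)·m(5) + f(3)·m(3) + f(4)·m(2) = 1 + 5/7·49542/16807 + 1/7·594/343 + 1/7·60/49 = 415045/117649
E[N_6] = m(6) = 415045/117649

415045/117649


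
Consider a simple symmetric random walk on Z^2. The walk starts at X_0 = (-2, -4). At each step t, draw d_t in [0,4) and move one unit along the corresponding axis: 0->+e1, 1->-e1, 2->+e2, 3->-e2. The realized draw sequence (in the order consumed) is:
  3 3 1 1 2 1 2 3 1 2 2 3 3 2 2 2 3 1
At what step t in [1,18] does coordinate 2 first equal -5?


1

t=0: X=(-2, -4), d=3 → -e2, X_1=(-2, -5)
t=1: X=(-2, -5), d=3 → -e2, X_2=(-2, -6)
t=2: X=(-2, -6), d=1 → -e1, X_3=(-3, -6)
t=3: X=(-3, -6), d=1 → -e1, X_4=(-4, -6)
t=4: X=(-4, -6), d=2 → +e2, X_5=(-4, -5)
t=5: X=(-4, -5), d=1 → -e1, X_6=(-5, -5)
t=6: X=(-5, -5), d=2 → +e2, X_7=(-5, -4)
t=7: X=(-5, -4), d=3 → -e2, X_8=(-5, -5)
t=8: X=(-5, -5), d=1 → -e1, X_9=(-6, -5)
t=9: X=(-6, -5), d=2 → +e2, X_10=(-6, -4)
t=10: X=(-6, -4), d=2 → +e2, X_11=(-6, -3)
t=11: X=(-6, -3), d=3 → -e2, X_12=(-6, -4)
t=12: X=(-6, -4), d=3 → -e2, X_13=(-6, -5)
t=13: X=(-6, -5), d=2 → +e2, X_14=(-6, -4)
t=14: X=(-6, -4), d=2 → +e2, X_15=(-6, -3)
t=15: X=(-6, -3), d=2 → +e2, X_16=(-6, -2)
t=16: X=(-6, -2), d=3 → -e2, X_17=(-6, -3)
t=17: X=(-6, -3), d=1 → -e1, X_18=(-7, -3)


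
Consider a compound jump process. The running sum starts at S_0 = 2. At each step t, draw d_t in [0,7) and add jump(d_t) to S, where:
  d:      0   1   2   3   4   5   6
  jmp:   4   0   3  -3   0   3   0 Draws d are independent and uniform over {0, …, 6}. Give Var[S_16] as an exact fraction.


576/7

Outcome values over d=0..6: [4, 0, 3, -3, 0, 3, 0]
Σy = 7, Σy² = 43, M = 7
μ = 7/7 = 1,  σ² = 43/7 − (1)² = 36/7
Independent increments: Var[S_16] = 16·σ² = 16·(36/7) = 576/7


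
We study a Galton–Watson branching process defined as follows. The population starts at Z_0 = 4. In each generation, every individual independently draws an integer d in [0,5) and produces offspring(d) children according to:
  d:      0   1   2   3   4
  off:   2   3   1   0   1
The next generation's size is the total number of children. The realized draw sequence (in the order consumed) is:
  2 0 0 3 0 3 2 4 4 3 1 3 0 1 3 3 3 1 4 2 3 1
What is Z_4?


8

gen 0: Z_0=4, draws=[2, 0, 0, 3], offspring=[1, 2, 2, 0], Z_1=5
gen 1: Z_1=5, draws=[0, 3, 2, 4, 4], offspring=[2, 0, 1, 1, 1], Z_2=5
gen 2: Z_2=5, draws=[3, 1, 3, 0, 1], offspring=[0, 3, 0, 2, 3], Z_3=8
gen 3: Z_3=8, draws=[3, 3, 3, 1, 4, 2, 3, 1], offspring=[0, 0, 0, 3, 1, 1, 0, 3], Z_4=8


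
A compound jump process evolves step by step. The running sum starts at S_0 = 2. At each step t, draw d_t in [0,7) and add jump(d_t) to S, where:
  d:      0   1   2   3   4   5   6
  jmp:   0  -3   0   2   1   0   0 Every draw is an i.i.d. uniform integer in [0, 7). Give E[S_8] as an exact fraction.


2

Outcome values over d=0..6: [0, -3, 0, 2, 1, 0, 0]
Σy = 0, Σy² = 14, M = 7
μ = 0/7 = 0,  σ² = 14/7 − (0)² = 2
E[S_8] = 2 + 8·(0) = 2


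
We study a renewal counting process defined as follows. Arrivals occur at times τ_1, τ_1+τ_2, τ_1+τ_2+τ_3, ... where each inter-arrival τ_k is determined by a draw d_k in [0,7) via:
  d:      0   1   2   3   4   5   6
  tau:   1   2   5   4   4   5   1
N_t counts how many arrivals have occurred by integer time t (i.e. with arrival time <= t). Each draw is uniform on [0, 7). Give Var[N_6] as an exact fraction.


8782751984/13841287201

Inter-arrival values over d=0..6: [1, 2, 5, 4, 4, 5, 1]
Each d has probability 1/7, so the pmf of τ is: f(1) = 2/7, f(2) = 1/7, f(4) = 2/7, f(5) = 2/7
Let p_n(j) = P(N_n = j), with p_0 = [1]. Condition on τ_1: p_n(0) = P(τ > n), and for j >= 1, p_n(j) = Σ_{k<=n} f(k)·p_{n−k}(j−1)
p_1 = [5/7, 2/7]  (j = 0..1)
p_2 = [4/7, 17/49, 4/49]  (j = 0..2)
p_3 = [4/7, 13/49, 48/343, 8/343]  (j = 0..3)
p_4 = [2/7, 26/49, 43/343, 124/2401, 16/2401]  (j = 0..4)
p_5 = [0, 32/49, 93/343, 134/2401, 304/16807, 32/16807]  (j = 0..5)
p_6 = [0, 20/49, 152/343, 285/2401, 8/343, 720/117649, 64/117649]  (j = 0..6)
E[N_6] = Σ j·p_6(j) = 209147/117649;  E[N_6²] = Σ j²·p_6(j) = 446457/117649
Var[N_6] = 446457/117649 − (209147/117649)² = 8782751984/13841287201


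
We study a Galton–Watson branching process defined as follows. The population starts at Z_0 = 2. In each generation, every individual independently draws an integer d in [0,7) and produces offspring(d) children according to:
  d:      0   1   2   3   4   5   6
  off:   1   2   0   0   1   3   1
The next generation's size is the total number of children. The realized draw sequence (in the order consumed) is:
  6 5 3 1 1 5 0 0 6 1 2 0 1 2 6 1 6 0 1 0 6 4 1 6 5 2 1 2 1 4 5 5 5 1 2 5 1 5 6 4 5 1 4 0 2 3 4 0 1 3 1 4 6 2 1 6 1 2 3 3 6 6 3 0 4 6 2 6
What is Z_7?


gen 0: Z_0=2, draws=[6, 5], offspring=[1, 3], Z_1=4
gen 1: Z_1=4, draws=[3, 1, 1, 5], offspring=[0, 2, 2, 3], Z_2=7
gen 2: Z_2=7, draws=[0, 0, 6, 1, 2, 0, 1], offspring=[1, 1, 1, 2, 0, 1, 2], Z_3=8
gen 3: Z_3=8, draws=[2, 6, 1, 6, 0, 1, 0, 6], offspring=[0, 1, 2, 1, 1, 2, 1, 1], Z_4=9
gen 4: Z_4=9, draws=[4, 1, 6, 5, 2, 1, 2, 1, 4], offspring=[1, 2, 1, 3, 0, 2, 0, 2, 1], Z_5=12
gen 5: Z_5=12, draws=[5, 5, 5, 1, 2, 5, 1, 5, 6, 4, 5, 1], offspring=[3, 3, 3, 2, 0, 3, 2, 3, 1, 1, 3, 2], Z_6=26
gen 6: Z_6=26, draws=[4, 0, 2, 3, 4, 0, 1, 3, 1, 4, 6, 2, 1, 6, 1, 2, 3, 3, 6, 6, 3, 0, 4, 6, 2, 6], offspring=[1, 1, 0, 0, 1, 1, 2, 0, 2, 1, 1, 0, 2, 1, 2, 0, 0, 0, 1, 1, 0, 1, 1, 1, 0, 1], Z_7=21

21


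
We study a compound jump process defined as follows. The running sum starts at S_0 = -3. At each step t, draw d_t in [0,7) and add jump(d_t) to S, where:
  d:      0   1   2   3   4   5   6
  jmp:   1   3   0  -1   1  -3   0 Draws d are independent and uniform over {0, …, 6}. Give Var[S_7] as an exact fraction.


Outcome values over d=0..6: [1, 3, 0, -1, 1, -3, 0]
Σy = 1, Σy² = 21, M = 7
μ = 1/7 = 1/7,  σ² = 21/7 − (1/7)² = 146/49
Independent increments: Var[S_7] = 7·σ² = 7·(146/49) = 146/7

146/7


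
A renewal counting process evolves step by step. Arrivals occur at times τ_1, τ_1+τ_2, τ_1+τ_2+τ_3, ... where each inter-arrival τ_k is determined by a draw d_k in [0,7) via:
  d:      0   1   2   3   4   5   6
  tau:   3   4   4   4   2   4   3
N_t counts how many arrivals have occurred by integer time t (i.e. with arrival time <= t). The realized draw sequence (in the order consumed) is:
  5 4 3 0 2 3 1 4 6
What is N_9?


2

draw d_1=5: τ_1=4, arrival time A_1=4
draw d_2=4: τ_2=2, arrival time A_2=6
draw d_3=3: τ_3=4, arrival time A_3=10
draw d_4=0: τ_4=3, arrival time A_4=13
draw d_5=2: τ_5=4, arrival time A_5=17
draw d_6=3: τ_6=4, arrival time A_6=21
draw d_7=1: τ_7=4, arrival time A_7=25
draw d_8=4: τ_8=2, arrival time A_8=27
draw d_9=6: τ_9=3, arrival time A_9=30
N_t over t=0..9: 0:0 1:0 2:0 3:0 4:1 5:1 6:2 7:2 8:2 9:2


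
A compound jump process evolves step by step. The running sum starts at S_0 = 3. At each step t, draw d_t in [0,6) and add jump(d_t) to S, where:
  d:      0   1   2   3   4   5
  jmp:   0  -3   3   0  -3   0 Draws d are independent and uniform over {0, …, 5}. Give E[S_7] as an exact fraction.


Outcome values over d=0..5: [0, -3, 3, 0, -3, 0]
Σy = -3, Σy² = 27, M = 6
μ = -3/6 = -1/2,  σ² = 27/6 − (-1/2)² = 17/4
E[S_7] = 3 + 7·(-1/2) = -1/2

-1/2


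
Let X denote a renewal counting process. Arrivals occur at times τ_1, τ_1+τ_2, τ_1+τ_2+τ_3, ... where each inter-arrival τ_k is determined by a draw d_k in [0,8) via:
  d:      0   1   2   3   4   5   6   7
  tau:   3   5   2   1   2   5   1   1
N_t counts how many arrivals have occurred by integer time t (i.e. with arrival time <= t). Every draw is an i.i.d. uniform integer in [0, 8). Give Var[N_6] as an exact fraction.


Inter-arrival values over d=0..7: [3, 5, 2, 1, 2, 5, 1, 1]
Each d has probability 1/8, so the pmf of τ is: f(1) = 3/8, f(2) = 1/4, f(3) = 1/8, f(5) = 1/4
Let p_n(j) = P(N_n = j), with p_0 = [1]. Condition on τ_1: p_n(0) = P(τ > n), and for j >= 1, p_n(j) = Σ_{k<=n} f(k)·p_{n−k}(j−1)
p_1 = [5/8, 3/8]  (j = 0..1)
p_2 = [3/8, 31/64, 9/64]  (j = 0..2)
p_3 = [1/4, 27/64, 141/512, 27/512]  (j = 0..3)
p_4 = [1/4, 17/64, 167/512, 567/4096, 81/4096]  (j = 0..4)
p_5 = [0, 29/64, 17/64, 855/4096, 2133/32768, 243/32768]  (j = 0..5)
p_6 = [0, 1/4, 49/128, 883/4096, 3915/32768, 7695/262144, 729/262144]  (j = 0..6)
E[N_6] = Σ j·p_6(j) = 603905/262144;  E[N_6²] = Σ j²·p_6(j) = 1695291/262144
Var[N_6] = 1695291/262144 − (603905/262144)² = 79709114879/68719476736

79709114879/68719476736


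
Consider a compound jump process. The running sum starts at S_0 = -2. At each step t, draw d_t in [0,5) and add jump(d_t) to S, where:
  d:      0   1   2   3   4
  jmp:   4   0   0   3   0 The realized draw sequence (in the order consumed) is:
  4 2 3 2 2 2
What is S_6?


t=0: S=-2, d=4, jump=0, S_1=-2
t=1: S=-2, d=2, jump=0, S_2=-2
t=2: S=-2, d=3, jump=3, S_3=1
t=3: S=1, d=2, jump=0, S_4=1
t=4: S=1, d=2, jump=0, S_5=1
t=5: S=1, d=2, jump=0, S_6=1

1


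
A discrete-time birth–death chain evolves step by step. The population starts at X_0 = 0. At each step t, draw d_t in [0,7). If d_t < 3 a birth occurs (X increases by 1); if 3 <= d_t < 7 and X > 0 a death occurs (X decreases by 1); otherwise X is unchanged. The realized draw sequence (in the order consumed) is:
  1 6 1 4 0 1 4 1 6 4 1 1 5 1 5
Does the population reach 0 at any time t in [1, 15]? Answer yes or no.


yes

t=0: X=0, d=1 → birth, X_1=1
t=1: X=1, d=6 → death, X_2=0
t=2: X=0, d=1 → birth, X_3=1
t=3: X=1, d=4 → death, X_4=0
t=4: X=0, d=0 → birth, X_5=1
t=5: X=1, d=1 → birth, X_6=2
t=6: X=2, d=4 → death, X_7=1
t=7: X=1, d=1 → birth, X_8=2
t=8: X=2, d=6 → death, X_9=1
t=9: X=1, d=4 → death, X_10=0
t=10: X=0, d=1 → birth, X_11=1
t=11: X=1, d=1 → birth, X_12=2
t=12: X=2, d=5 → death, X_13=1
t=13: X=1, d=1 → birth, X_14=2
t=14: X=2, d=5 → death, X_15=1


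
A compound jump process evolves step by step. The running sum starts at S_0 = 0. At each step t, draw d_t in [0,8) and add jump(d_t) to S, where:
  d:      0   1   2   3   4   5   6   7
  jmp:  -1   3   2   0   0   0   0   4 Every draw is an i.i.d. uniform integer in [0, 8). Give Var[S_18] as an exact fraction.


99/2

Outcome values over d=0..7: [-1, 3, 2, 0, 0, 0, 0, 4]
Σy = 8, Σy² = 30, M = 8
μ = 8/8 = 1,  σ² = 30/8 − (1)² = 11/4
Independent increments: Var[S_18] = 18·σ² = 18·(11/4) = 99/2


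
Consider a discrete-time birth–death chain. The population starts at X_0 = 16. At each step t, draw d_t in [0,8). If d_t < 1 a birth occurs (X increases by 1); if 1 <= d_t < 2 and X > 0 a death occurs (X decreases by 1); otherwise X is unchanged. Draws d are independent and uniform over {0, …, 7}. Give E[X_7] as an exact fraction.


X can drop by at most 1 per step and X_0 = 16 > T = 7, so X_t >= 16 − t >= 9 > 0 for every t <= 7: the floor at 0 (the 'and X > 0' condition) never binds. Hence X_7 = X_0 + Σ_{t<7} Y_t with i.i.d. increments Y_t = y(d_t) ∈ {+1, −1, 0}.
Outcome values over d=0..7: [1, -1, 0, 0, 0, 0, 0, 0]
Σy = 0, Σy² = 2, M = 8
μ = 0/8 = 0,  σ² = 2/8 − (0)² = 1/4
E[X_7] = 16 + 7·(0) = 16

16


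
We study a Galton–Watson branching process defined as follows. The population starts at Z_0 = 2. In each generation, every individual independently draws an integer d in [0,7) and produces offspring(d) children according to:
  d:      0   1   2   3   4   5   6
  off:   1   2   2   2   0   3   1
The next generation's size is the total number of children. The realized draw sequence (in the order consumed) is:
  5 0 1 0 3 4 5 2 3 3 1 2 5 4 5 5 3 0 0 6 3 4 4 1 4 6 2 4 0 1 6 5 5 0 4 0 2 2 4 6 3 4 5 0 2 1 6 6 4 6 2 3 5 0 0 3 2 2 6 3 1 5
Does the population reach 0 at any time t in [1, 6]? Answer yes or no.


no

gen 0: Z_0=2, draws=[5, 0], offspring=[3, 1], Z_1=4
gen 1: Z_1=4, draws=[1, 0, 3, 4], offspring=[2, 1, 2, 0], Z_2=5
gen 2: Z_2=5, draws=[5, 2, 3, 3, 1], offspring=[3, 2, 2, 2, 2], Z_3=11
gen 3: Z_3=11, draws=[2, 5, 4, 5, 5, 3, 0, 0, 6, 3, 4], offspring=[2, 3, 0, 3, 3, 2, 1, 1, 1, 2, 0], Z_4=18
gen 4: Z_4=18, draws=[4, 1, 4, 6, 2, 4, 0, 1, 6, 5, 5, 0, 4, 0, 2, 2, 4, 6], offspring=[0, 2, 0, 1, 2, 0, 1, 2, 1, 3, 3, 1, 0, 1, 2, 2, 0, 1], Z_5=22
gen 5: Z_5=22, draws=[3, 4, 5, 0, 2, 1, 6, 6, 4, 6, 2, 3, 5, 0, 0, 3, 2, 2, 6, 3, 1, 5], offspring=[2, 0, 3, 1, 2, 2, 1, 1, 0, 1, 2, 2, 3, 1, 1, 2, 2, 2, 1, 2, 2, 3], Z_6=36


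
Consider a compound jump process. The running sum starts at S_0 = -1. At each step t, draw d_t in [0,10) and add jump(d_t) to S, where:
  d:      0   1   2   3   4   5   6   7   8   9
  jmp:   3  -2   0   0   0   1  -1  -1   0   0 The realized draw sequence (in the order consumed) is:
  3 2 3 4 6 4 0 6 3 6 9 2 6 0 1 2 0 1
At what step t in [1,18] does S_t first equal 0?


8

t=0: S=-1, d=3, jump=0, S_1=-1
t=1: S=-1, d=2, jump=0, S_2=-1
t=2: S=-1, d=3, jump=0, S_3=-1
t=3: S=-1, d=4, jump=0, S_4=-1
t=4: S=-1, d=6, jump=-1, S_5=-2
t=5: S=-2, d=4, jump=0, S_6=-2
t=6: S=-2, d=0, jump=3, S_7=1
t=7: S=1, d=6, jump=-1, S_8=0
t=8: S=0, d=3, jump=0, S_9=0
t=9: S=0, d=6, jump=-1, S_10=-1
t=10: S=-1, d=9, jump=0, S_11=-1
t=11: S=-1, d=2, jump=0, S_12=-1
t=12: S=-1, d=6, jump=-1, S_13=-2
t=13: S=-2, d=0, jump=3, S_14=1
t=14: S=1, d=1, jump=-2, S_15=-1
t=15: S=-1, d=2, jump=0, S_16=-1
t=16: S=-1, d=0, jump=3, S_17=2
t=17: S=2, d=1, jump=-2, S_18=0


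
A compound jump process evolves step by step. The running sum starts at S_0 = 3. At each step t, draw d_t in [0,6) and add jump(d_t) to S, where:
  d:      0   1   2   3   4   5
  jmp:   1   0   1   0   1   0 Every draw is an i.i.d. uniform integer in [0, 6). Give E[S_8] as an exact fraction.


7

Outcome values over d=0..5: [1, 0, 1, 0, 1, 0]
Σy = 3, Σy² = 3, M = 6
μ = 3/6 = 1/2,  σ² = 3/6 − (1/2)² = 1/4
E[S_8] = 3 + 8·(1/2) = 7


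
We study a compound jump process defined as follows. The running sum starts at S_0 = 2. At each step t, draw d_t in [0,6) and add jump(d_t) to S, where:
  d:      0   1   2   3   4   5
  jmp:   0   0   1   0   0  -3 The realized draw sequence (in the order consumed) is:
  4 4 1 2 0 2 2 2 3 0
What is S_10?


6

t=0: S=2, d=4, jump=0, S_1=2
t=1: S=2, d=4, jump=0, S_2=2
t=2: S=2, d=1, jump=0, S_3=2
t=3: S=2, d=2, jump=1, S_4=3
t=4: S=3, d=0, jump=0, S_5=3
t=5: S=3, d=2, jump=1, S_6=4
t=6: S=4, d=2, jump=1, S_7=5
t=7: S=5, d=2, jump=1, S_8=6
t=8: S=6, d=3, jump=0, S_9=6
t=9: S=6, d=0, jump=0, S_10=6


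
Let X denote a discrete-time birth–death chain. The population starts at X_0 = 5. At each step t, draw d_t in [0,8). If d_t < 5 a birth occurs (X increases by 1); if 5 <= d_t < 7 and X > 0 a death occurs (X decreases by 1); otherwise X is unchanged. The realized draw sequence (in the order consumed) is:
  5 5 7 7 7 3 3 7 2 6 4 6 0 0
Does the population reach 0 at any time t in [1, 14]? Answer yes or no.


no

t=0: X=5, d=5 → death, X_1=4
t=1: X=4, d=5 → death, X_2=3
t=2: X=3, d=7 → hold, X_3=3
t=3: X=3, d=7 → hold, X_4=3
t=4: X=3, d=7 → hold, X_5=3
t=5: X=3, d=3 → birth, X_6=4
t=6: X=4, d=3 → birth, X_7=5
t=7: X=5, d=7 → hold, X_8=5
t=8: X=5, d=2 → birth, X_9=6
t=9: X=6, d=6 → death, X_10=5
t=10: X=5, d=4 → birth, X_11=6
t=11: X=6, d=6 → death, X_12=5
t=12: X=5, d=0 → birth, X_13=6
t=13: X=6, d=0 → birth, X_14=7


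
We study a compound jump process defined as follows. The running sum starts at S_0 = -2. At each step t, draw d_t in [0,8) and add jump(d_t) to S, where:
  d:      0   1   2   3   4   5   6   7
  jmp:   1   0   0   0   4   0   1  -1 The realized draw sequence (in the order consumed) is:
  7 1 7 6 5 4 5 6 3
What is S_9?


t=0: S=-2, d=7, jump=-1, S_1=-3
t=1: S=-3, d=1, jump=0, S_2=-3
t=2: S=-3, d=7, jump=-1, S_3=-4
t=3: S=-4, d=6, jump=1, S_4=-3
t=4: S=-3, d=5, jump=0, S_5=-3
t=5: S=-3, d=4, jump=4, S_6=1
t=6: S=1, d=5, jump=0, S_7=1
t=7: S=1, d=6, jump=1, S_8=2
t=8: S=2, d=3, jump=0, S_9=2

2


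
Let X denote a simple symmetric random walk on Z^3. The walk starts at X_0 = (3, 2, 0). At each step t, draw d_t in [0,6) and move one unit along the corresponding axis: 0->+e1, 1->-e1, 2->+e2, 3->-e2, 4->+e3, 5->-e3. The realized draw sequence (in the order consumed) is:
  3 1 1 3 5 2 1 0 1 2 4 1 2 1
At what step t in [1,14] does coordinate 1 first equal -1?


12

t=0: X=(3, 2, 0), d=3 → -e2, X_1=(3, 1, 0)
t=1: X=(3, 1, 0), d=1 → -e1, X_2=(2, 1, 0)
t=2: X=(2, 1, 0), d=1 → -e1, X_3=(1, 1, 0)
t=3: X=(1, 1, 0), d=3 → -e2, X_4=(1, 0, 0)
t=4: X=(1, 0, 0), d=5 → -e3, X_5=(1, 0, -1)
t=5: X=(1, 0, -1), d=2 → +e2, X_6=(1, 1, -1)
t=6: X=(1, 1, -1), d=1 → -e1, X_7=(0, 1, -1)
t=7: X=(0, 1, -1), d=0 → +e1, X_8=(1, 1, -1)
t=8: X=(1, 1, -1), d=1 → -e1, X_9=(0, 1, -1)
t=9: X=(0, 1, -1), d=2 → +e2, X_10=(0, 2, -1)
t=10: X=(0, 2, -1), d=4 → +e3, X_11=(0, 2, 0)
t=11: X=(0, 2, 0), d=1 → -e1, X_12=(-1, 2, 0)
t=12: X=(-1, 2, 0), d=2 → +e2, X_13=(-1, 3, 0)
t=13: X=(-1, 3, 0), d=1 → -e1, X_14=(-2, 3, 0)


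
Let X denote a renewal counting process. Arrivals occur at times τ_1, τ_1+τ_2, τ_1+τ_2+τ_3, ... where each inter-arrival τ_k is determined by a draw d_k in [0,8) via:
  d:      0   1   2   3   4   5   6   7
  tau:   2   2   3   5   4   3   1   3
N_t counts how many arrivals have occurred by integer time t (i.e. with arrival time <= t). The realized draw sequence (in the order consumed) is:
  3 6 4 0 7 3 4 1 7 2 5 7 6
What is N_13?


draw d_1=3: τ_1=5, arrival time A_1=5
draw d_2=6: τ_2=1, arrival time A_2=6
draw d_3=4: τ_3=4, arrival time A_3=10
draw d_4=0: τ_4=2, arrival time A_4=12
draw d_5=7: τ_5=3, arrival time A_5=15
draw d_6=3: τ_6=5, arrival time A_6=20
draw d_7=4: τ_7=4, arrival time A_7=24
draw d_8=1: τ_8=2, arrival time A_8=26
draw d_9=7: τ_9=3, arrival time A_9=29
draw d_10=2: τ_10=3, arrival time A_10=32
draw d_11=5: τ_11=3, arrival time A_11=35
draw d_12=7: τ_12=3, arrival time A_12=38
draw d_13=6: τ_13=1, arrival time A_13=39
N_t over t=0..13: 0:0 1:0 2:0 3:0 4:0 5:1 6:2 7:2 8:2 9:2 10:3 11:3 12:4 13:4

4
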